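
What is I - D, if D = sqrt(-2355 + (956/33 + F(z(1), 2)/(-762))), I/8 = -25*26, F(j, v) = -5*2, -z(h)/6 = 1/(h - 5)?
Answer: -5200 - I*sqrt(4539476062)/1397 ≈ -5200.0 - 48.229*I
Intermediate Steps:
z(h) = -6/(-5 + h) (z(h) = -6/(h - 5) = -6/(-5 + h))
F(j, v) = -10
I = -5200 (I = 8*(-25*26) = 8*(-650) = -5200)
D = I*sqrt(4539476062)/1397 (D = sqrt(-2355 + (956/33 - 10/(-762))) = sqrt(-2355 + (956*(1/33) - 10*(-1/762))) = sqrt(-2355 + (956/33 + 5/381)) = sqrt(-2355 + 40489/1397) = sqrt(-3249446/1397) = I*sqrt(4539476062)/1397 ≈ 48.229*I)
I - D = -5200 - I*sqrt(4539476062)/1397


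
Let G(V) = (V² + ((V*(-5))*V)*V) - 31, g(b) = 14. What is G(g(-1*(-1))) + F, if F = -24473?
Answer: -38028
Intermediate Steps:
G(V) = -31 + V² - 5*V³ (G(V) = (V² + ((-5*V)*V)*V) - 31 = (V² + (-5*V²)*V) - 31 = (V² - 5*V³) - 31 = -31 + V² - 5*V³)
G(g(-1*(-1))) + F = (-31 + 14² - 5*14³) - 24473 = (-31 + 196 - 5*2744) - 24473 = (-31 + 196 - 13720) - 24473 = -13555 - 24473 = -38028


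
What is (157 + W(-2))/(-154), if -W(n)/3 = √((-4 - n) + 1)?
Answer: -157/154 + 3*I/154 ≈ -1.0195 + 0.019481*I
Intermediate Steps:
W(n) = -3*√(-3 - n) (W(n) = -3*√((-4 - n) + 1) = -3*√(-3 - n))
(157 + W(-2))/(-154) = (157 - 3*√(-3 - 1*(-2)))/(-154) = (157 - 3*√(-3 + 2))*(-1/154) = (157 - 3*I)*(-1/154) = -157/154 + 3*I/154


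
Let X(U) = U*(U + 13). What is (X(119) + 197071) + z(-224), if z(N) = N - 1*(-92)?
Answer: 212647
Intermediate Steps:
z(N) = 92 + N (z(N) = N + 92 = 92 + N)
X(U) = U*(13 + U)
(X(119) + 197071) + z(-224) = (119*(13 + 119) + 197071) + (92 - 224) = (119*132 + 197071) - 132 = (15708 + 197071) - 132 = 212779 - 132 = 212647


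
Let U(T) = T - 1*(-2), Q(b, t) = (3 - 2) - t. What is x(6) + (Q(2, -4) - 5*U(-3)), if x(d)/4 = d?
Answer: 34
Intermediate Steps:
x(d) = 4*d
Q(b, t) = 1 - t
U(T) = 2 + T (U(T) = T + 2 = 2 + T)
x(6) + (Q(2, -4) - 5*U(-3)) = 4*6 + ((1 - 1*(-4)) - 5*(2 - 3)) = 24 + ((1 + 4) - 5*(-1)) = 24 + (5 + 5) = 24 + 10 = 34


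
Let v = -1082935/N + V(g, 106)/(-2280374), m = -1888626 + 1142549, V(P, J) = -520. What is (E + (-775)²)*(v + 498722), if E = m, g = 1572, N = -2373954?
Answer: -32724706135770476854322/451125248233 ≈ -7.2540e+10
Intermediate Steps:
m = -746077
v = 1235365636885/2706751489398 (v = -1082935/(-2373954) - 520/(-2280374) = -1082935*(-1/2373954) - 520*(-1/2280374) = 1082935/2373954 + 260/1140187 = 1235365636885/2706751489398 ≈ 0.45640)
E = -746077
(E + (-775)²)*(v + 498722) = (-746077 + (-775)²)*(1235365636885/2706751489398 + 498722) = (-746077 + 600625)*(1349917751661186241/2706751489398) = -145452*1349917751661186241/2706751489398 = -32724706135770476854322/451125248233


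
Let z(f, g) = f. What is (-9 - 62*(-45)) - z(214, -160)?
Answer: 2567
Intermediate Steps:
(-9 - 62*(-45)) - z(214, -160) = (-9 - 62*(-45)) - 1*214 = (-9 + 2790) - 214 = 2781 - 214 = 2567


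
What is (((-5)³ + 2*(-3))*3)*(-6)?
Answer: 2358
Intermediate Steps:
(((-5)³ + 2*(-3))*3)*(-6) = ((-125 - 6)*3)*(-6) = -131*3*(-6) = -393*(-6) = 2358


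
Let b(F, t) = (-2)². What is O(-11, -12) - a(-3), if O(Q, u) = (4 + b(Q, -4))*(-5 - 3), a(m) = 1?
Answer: -65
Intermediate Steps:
b(F, t) = 4
O(Q, u) = -64 (O(Q, u) = (4 + 4)*(-5 - 3) = 8*(-8) = -64)
O(-11, -12) - a(-3) = -64 - 1*1 = -64 - 1 = -65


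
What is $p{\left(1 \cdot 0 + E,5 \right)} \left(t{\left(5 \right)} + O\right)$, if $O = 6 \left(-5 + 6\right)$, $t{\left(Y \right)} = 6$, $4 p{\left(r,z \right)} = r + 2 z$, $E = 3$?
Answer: $39$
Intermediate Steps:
$p{\left(r,z \right)} = \frac{z}{2} + \frac{r}{4}$ ($p{\left(r,z \right)} = \frac{r + 2 z}{4} = \frac{z}{2} + \frac{r}{4}$)
$O = 6$ ($O = 6 \cdot 1 = 6$)
$p{\left(1 \cdot 0 + E,5 \right)} \left(t{\left(5 \right)} + O\right) = \left(\frac{1}{2} \cdot 5 + \frac{1 \cdot 0 + 3}{4}\right) \left(6 + 6\right) = \left(\frac{5}{2} + \frac{0 + 3}{4}\right) 12 = \left(\frac{5}{2} + \frac{1}{4} \cdot 3\right) 12 = \left(\frac{5}{2} + \frac{3}{4}\right) 12 = \frac{13}{4} \cdot 12 = 39$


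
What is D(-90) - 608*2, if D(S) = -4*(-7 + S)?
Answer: -828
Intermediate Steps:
D(S) = 28 - 4*S
D(-90) - 608*2 = (28 - 4*(-90)) - 608*2 = (28 + 360) - 1*1216 = 388 - 1216 = -828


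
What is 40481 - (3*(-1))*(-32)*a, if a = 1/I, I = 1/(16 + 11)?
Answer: 37889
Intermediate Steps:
I = 1/27 ≈ 0.037037
a = 27 (a = 1/(1/27) = 27)
40481 - (3*(-1))*(-32)*a = 40481 - (3*(-1))*(-32)*27 = 40481 - (-3*(-32))*27 = 40481 - 96*27 = 40481 - 1*2592 = 40481 - 2592 = 37889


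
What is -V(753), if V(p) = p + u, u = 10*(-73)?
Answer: -23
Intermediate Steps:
u = -730
V(p) = -730 + p (V(p) = p - 730 = -730 + p)
-V(753) = -(-730 + 753) = -1*23 = -23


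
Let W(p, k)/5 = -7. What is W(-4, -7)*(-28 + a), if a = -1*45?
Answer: 2555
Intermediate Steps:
W(p, k) = -35 (W(p, k) = 5*(-7) = -35)
a = -45
W(-4, -7)*(-28 + a) = -35*(-28 - 45) = -35*(-73) = 2555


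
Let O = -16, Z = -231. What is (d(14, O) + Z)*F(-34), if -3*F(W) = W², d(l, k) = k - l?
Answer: 100572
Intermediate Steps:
F(W) = -W²/3
(d(14, O) + Z)*F(-34) = ((-16 - 1*14) - 231)*(-⅓*(-34)²) = ((-16 - 14) - 231)*(-⅓*1156) = (-30 - 231)*(-1156/3) = -261*(-1156/3) = 100572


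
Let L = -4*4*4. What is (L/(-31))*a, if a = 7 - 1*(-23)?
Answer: 1920/31 ≈ 61.935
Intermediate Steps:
a = 30 (a = 7 + 23 = 30)
L = -64 (L = -16*4 = -64)
(L/(-31))*a = (-64/(-31))*30 = -1/31*(-64)*30 = (64/31)*30 = 1920/31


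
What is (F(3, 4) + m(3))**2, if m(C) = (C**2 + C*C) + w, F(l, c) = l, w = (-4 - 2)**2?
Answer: 3249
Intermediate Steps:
w = 36 (w = (-6)**2 = 36)
m(C) = 36 + 2*C**2 (m(C) = (C**2 + C*C) + 36 = (C**2 + C**2) + 36 = 2*C**2 + 36 = 36 + 2*C**2)
(F(3, 4) + m(3))**2 = (3 + (36 + 2*3**2))**2 = (3 + (36 + 2*9))**2 = (3 + (36 + 18))**2 = (3 + 54)**2 = 57**2 = 3249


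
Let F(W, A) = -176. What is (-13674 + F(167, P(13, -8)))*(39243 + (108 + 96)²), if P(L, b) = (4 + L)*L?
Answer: -1119897150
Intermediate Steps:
P(L, b) = L*(4 + L)
(-13674 + F(167, P(13, -8)))*(39243 + (108 + 96)²) = (-13674 - 176)*(39243 + (108 + 96)²) = -13850*(39243 + 204²) = -13850*(39243 + 41616) = -13850*80859 = -1119897150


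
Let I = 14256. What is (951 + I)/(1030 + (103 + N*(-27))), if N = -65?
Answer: 15207/2888 ≈ 5.2656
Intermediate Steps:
(951 + I)/(1030 + (103 + N*(-27))) = (951 + 14256)/(1030 + (103 - 65*(-27))) = 15207/(1030 + (103 + 1755)) = 15207/(1030 + 1858) = 15207/2888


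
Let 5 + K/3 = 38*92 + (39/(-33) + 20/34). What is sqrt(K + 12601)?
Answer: sqrt(806812435)/187 ≈ 151.90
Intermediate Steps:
K = 1958118/187 (K = -15 + 3*(38*92 + (39/(-33) + 20/34)) = -15 + 3*(3496 + (39*(-1/33) + 20*(1/34))) = -15 + 3*(3496 + (-13/11 + 10/17)) = -15 + 3*(3496 - 111/187) = -15 + 3*(653641/187) = -15 + 1960923/187 = 1958118/187 ≈ 10471.)
sqrt(K + 12601) = sqrt(1958118/187 + 12601) = sqrt(4314505/187) = sqrt(806812435)/187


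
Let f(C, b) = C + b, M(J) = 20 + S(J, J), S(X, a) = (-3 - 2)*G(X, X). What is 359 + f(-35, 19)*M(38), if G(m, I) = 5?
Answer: 439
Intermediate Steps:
S(X, a) = -25 (S(X, a) = (-3 - 2)*5 = -5*5 = -25)
M(J) = -5 (M(J) = 20 - 25 = -5)
359 + f(-35, 19)*M(38) = 359 + (-35 + 19)*(-5) = 359 - 16*(-5) = 359 + 80 = 439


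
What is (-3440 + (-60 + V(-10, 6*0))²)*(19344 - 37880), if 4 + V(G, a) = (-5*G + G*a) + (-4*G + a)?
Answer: 51233504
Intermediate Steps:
V(G, a) = -4 + a - 9*G + G*a (V(G, a) = -4 + ((-5*G + G*a) + (-4*G + a)) = -4 + ((-5*G + G*a) + (a - 4*G)) = -4 + (a - 9*G + G*a) = -4 + a - 9*G + G*a)
(-3440 + (-60 + V(-10, 6*0))²)*(19344 - 37880) = (-3440 + (-60 + (-4 + 6*0 - 9*(-10) - 60*0))²)*(19344 - 37880) = (-3440 + (-60 + (-4 + 0 + 90 - 10*0))²)*(-18536) = (-3440 + (-60 + (-4 + 0 + 90 + 0))²)*(-18536) = (-3440 + (-60 + 86)²)*(-18536) = (-3440 + 26²)*(-18536) = (-3440 + 676)*(-18536) = -2764*(-18536) = 51233504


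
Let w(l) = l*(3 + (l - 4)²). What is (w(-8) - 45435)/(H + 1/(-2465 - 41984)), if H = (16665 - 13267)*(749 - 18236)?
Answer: 2071812339/2641196294875 ≈ 0.00078442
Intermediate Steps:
H = -59420826 (H = 3398*(-17487) = -59420826)
w(l) = l*(3 + (-4 + l)²)
(w(-8) - 45435)/(H + 1/(-2465 - 41984)) = (-8*(3 + (-4 - 8)²) - 45435)/(-59420826 + 1/(-2465 - 41984)) = (-8*(3 + (-12)²) - 45435)/(-59420826 + 1/(-44449)) = (-8*(3 + 144) - 45435)/(-59420826 - 1/44449) = (-8*147 - 45435)/(-2641196294875/44449) = (-1176 - 45435)*(-44449/2641196294875) = -46611*(-44449/2641196294875) = 2071812339/2641196294875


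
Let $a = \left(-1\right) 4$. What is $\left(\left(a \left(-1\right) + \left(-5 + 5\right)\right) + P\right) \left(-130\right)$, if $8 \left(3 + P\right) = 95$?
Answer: $- \frac{6695}{4} \approx -1673.8$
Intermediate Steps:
$P = \frac{71}{8}$ ($P = -3 + \frac{1}{8} \cdot 95 = -3 + \frac{95}{8} = \frac{71}{8} \approx 8.875$)
$a = -4$
$\left(\left(a \left(-1\right) + \left(-5 + 5\right)\right) + P\right) \left(-130\right) = \left(\left(\left(-4\right) \left(-1\right) + \left(-5 + 5\right)\right) + \frac{71}{8}\right) \left(-130\right) = \left(\left(4 + 0\right) + \frac{71}{8}\right) \left(-130\right) = \left(4 + \frac{71}{8}\right) \left(-130\right) = \frac{103}{8} \left(-130\right) = - \frac{6695}{4}$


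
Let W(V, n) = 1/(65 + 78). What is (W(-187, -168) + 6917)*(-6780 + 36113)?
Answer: 29014208956/143 ≈ 2.0290e+8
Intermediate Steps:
W(V, n) = 1/143
(W(-187, -168) + 6917)*(-6780 + 36113) = (1/143 + 6917)*(-6780 + 36113) = (989132/143)*29333 = 29014208956/143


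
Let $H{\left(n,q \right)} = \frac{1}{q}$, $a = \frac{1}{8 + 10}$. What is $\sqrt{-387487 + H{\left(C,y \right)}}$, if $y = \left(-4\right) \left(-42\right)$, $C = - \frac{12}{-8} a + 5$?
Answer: $\frac{i \sqrt{2734108230}}{84} \approx 622.48 i$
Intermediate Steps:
$a = \frac{1}{18} \approx 0.055556$
$C = \frac{61}{12}$ ($C = - \frac{12}{-8} \cdot \frac{1}{18} + 5 = \left(-12\right) \left(- \frac{1}{8}\right) \frac{1}{18} + 5 = \frac{3}{2} \cdot \frac{1}{18} + 5 = \frac{1}{12} + 5 = \frac{61}{12} \approx 5.0833$)
$y = 168$
$\sqrt{-387487 + H{\left(C,y \right)}} = \sqrt{-387487 + \frac{1}{168}} = \sqrt{- \frac{65097815}{168}} = \frac{i \sqrt{2734108230}}{84}$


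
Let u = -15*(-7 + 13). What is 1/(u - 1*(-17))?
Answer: -1/73 ≈ -0.013699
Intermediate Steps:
u = -90 (u = -15*6 = -90)
1/(u - 1*(-17)) = 1/(-90 - 1*(-17)) = 1/(-90 + 17) = 1/(-73) = -1/73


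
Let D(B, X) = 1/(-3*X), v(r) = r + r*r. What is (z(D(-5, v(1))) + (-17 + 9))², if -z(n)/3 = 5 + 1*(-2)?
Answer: 289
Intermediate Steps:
v(r) = r + r²
D(B, X) = -1/(3*X)
z(n) = -9 (z(n) = -3*(5 + 1*(-2)) = -3*(5 - 2) = -3*3 = -9)
(z(D(-5, v(1))) + (-17 + 9))² = (-9 + (-17 + 9))² = (-9 - 8)² = (-17)² = 289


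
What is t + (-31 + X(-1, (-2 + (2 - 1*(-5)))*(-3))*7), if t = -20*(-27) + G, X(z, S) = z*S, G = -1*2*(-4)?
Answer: 622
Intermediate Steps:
G = 8 (G = -2*(-4) = 8)
X(z, S) = S*z
t = 548 (t = -20*(-27) + 8 = 540 + 8 = 548)
t + (-31 + X(-1, (-2 + (2 - 1*(-5)))*(-3))*7) = 548 + (-31 + (((-2 + (2 - 1*(-5)))*(-3))*(-1))*7) = 548 + (-31 + (((-2 + (2 + 5))*(-3))*(-1))*7) = 548 + (-31 + (((-2 + 7)*(-3))*(-1))*7) = 548 + (-31 + ((5*(-3))*(-1))*7) = 548 + (-31 - 15*(-1)*7) = 548 + (-31 + 15*7) = 548 + (-31 + 105) = 548 + 74 = 622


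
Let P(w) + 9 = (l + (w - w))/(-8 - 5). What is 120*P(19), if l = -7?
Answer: -13200/13 ≈ -1015.4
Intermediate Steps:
P(w) = -110/13 (P(w) = -9 + (-7 + (w - w))/(-8 - 5) = -9 + (-7 + 0)/(-13) = -9 - 7*(-1/13) = -9 + 7/13 = -110/13)
120*P(19) = 120*(-110/13) = -13200/13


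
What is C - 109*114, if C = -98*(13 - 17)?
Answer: -12034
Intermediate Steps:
C = 392 (C = -98*(-4) = 392)
C - 109*114 = 392 - 109*114 = 392 - 1*12426 = 392 - 12426 = -12034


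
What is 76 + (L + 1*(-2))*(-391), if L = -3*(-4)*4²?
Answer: -74214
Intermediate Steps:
L = 192 (L = 12*16 = 192)
76 + (L + 1*(-2))*(-391) = 76 + (192 + 1*(-2))*(-391) = 76 + (192 - 2)*(-391) = 76 + 190*(-391) = 76 - 74290 = -74214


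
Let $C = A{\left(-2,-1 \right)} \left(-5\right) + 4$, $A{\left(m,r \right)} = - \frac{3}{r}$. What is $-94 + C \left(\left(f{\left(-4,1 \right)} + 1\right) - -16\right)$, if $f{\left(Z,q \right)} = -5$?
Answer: $-226$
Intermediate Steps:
$C = -11$ ($C = - \frac{3}{-1} \left(-5\right) + 4 = \left(-3\right) \left(-1\right) \left(-5\right) + 4 = 3 \left(-5\right) + 4 = -15 + 4 = -11$)
$-94 + C \left(\left(f{\left(-4,1 \right)} + 1\right) - -16\right) = -94 - 11 \left(\left(-5 + 1\right) - -16\right) = -94 - 11 \left(-4 + 16\right) = -94 - 132 = -226$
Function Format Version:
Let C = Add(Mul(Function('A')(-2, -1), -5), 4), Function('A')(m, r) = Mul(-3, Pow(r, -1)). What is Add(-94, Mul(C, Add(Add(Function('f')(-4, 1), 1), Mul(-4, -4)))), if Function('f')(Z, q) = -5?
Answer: -226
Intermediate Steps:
C = -11 (C = Add(Mul(Mul(-3, Pow(-1, -1)), -5), 4) = Add(Mul(Mul(-3, -1), -5), 4) = Add(Mul(3, -5), 4) = Add(-15, 4) = -11)
Add(-94, Mul(C, Add(Add(Function('f')(-4, 1), 1), Mul(-4, -4)))) = Add(-94, Mul(-11, Add(Add(-5, 1), Mul(-4, -4)))) = Add(-94, Mul(-11, Add(-4, 16))) = Add(-94, Mul(-11, 12)) = Add(-94, -132) = -226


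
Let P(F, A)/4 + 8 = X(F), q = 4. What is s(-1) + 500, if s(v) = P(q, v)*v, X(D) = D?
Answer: 516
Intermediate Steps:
P(F, A) = -32 + 4*F
s(v) = -16*v (s(v) = (-32 + 4*4)*v = (-32 + 16)*v = -16*v)
s(-1) + 500 = -16*(-1) + 500 = 16 + 500 = 516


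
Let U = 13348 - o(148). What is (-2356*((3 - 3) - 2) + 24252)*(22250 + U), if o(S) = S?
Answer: 1026773800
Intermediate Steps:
U = 13200 (U = 13348 - 1*148 = 13348 - 148 = 13200)
(-2356*((3 - 3) - 2) + 24252)*(22250 + U) = (-2356*((3 - 3) - 2) + 24252)*(22250 + 13200) = (-2356*(0 - 2) + 24252)*35450 = (-2356*(-2) + 24252)*35450 = (4712 + 24252)*35450 = 28964*35450 = 1026773800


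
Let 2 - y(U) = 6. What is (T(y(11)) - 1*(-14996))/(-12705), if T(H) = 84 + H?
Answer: -15076/12705 ≈ -1.1866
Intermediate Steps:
y(U) = -4 (y(U) = 2 - 1*6 = 2 - 6 = -4)
(T(y(11)) - 1*(-14996))/(-12705) = ((84 - 4) - 1*(-14996))/(-12705) = (80 + 14996)*(-1/12705) = 15076*(-1/12705) = -15076/12705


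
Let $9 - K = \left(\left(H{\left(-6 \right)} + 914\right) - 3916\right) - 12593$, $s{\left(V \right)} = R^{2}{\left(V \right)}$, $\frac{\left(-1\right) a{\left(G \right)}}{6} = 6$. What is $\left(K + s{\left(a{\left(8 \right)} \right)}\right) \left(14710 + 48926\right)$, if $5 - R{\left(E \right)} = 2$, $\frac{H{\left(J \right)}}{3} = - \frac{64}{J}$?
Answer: $991512516$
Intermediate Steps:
$H{\left(J \right)} = - \frac{192}{J}$ ($H{\left(J \right)} = 3 \left(- \frac{64}{J}\right) = - \frac{192}{J}$)
$a{\left(G \right)} = -36$ ($a{\left(G \right)} = \left(-6\right) 6 = -36$)
$R{\left(E \right)} = 3$ ($R{\left(E \right)} = 5 - 2 = 3$)
$s{\left(V \right)} = 9$ ($s{\left(V \right)} = 3^{2} = 9$)
$K = 15572$ ($K = 9 - \left(\left(\left(- \frac{192}{-6} + 914\right) - 3916\right) - 12593\right) = 9 - \left(\left(\left(\left(-192\right) \left(- \frac{1}{6}\right) + 914\right) - 3916\right) - 12593\right) = 9 - \left(\left(\left(32 + 914\right) - 3916\right) - 12593\right) = 9 - \left(\left(946 - 3916\right) - 12593\right) = 9 - \left(-2970 - 12593\right) = 9 - -15563 = 9 + 15563 = 15572$)
$\left(K + s{\left(a{\left(8 \right)} \right)}\right) \left(14710 + 48926\right) = \left(15572 + 9\right) \left(14710 + 48926\right) = 15581 \cdot 63636 = 991512516$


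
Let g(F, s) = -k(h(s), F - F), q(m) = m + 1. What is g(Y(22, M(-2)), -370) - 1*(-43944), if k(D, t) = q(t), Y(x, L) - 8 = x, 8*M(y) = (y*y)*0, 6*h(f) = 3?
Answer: 43943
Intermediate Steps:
h(f) = ½ (h(f) = (⅙)*3 = ½)
M(y) = 0 (M(y) = ((y*y)*0)/8 = (y²*0)/8 = (⅛)*0 = 0)
Y(x, L) = 8 + x
q(m) = 1 + m
k(D, t) = 1 + t
g(F, s) = -1 (g(F, s) = -(1 + (F - F)) = -(1 + 0) = -1*1 = -1)
g(Y(22, M(-2)), -370) - 1*(-43944) = -1 - 1*(-43944) = -1 + 43944 = 43943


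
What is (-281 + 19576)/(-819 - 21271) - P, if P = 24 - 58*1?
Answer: 146353/4418 ≈ 33.127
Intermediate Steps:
P = -34 (P = 24 - 58 = -34)
(-281 + 19576)/(-819 - 21271) - P = (-281 + 19576)/(-819 - 21271) - 1*(-34) = 19295/(-22090) + 34 = 19295*(-1/22090) + 34 = -3859/4418 + 34 = 146353/4418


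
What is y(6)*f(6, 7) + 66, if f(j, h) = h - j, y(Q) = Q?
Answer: 72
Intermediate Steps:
y(6)*f(6, 7) + 66 = 6*(7 - 1*6) + 66 = 6*(7 - 6) + 66 = 6*1 + 66 = 6 + 66 = 72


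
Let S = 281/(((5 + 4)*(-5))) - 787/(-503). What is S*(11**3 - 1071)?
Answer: -5508256/4527 ≈ -1216.8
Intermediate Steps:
S = -105928/22635 (S = 281/((9*(-5))) - 787*(-1/503) = 281/(-45) + 787/503 = 281*(-1/45) + 787/503 = -281/45 + 787/503 = -105928/22635 ≈ -4.6798)
S*(11**3 - 1071) = -105928*(11**3 - 1071)/22635 = -105928*(1331 - 1071)/22635 = -105928/22635*260 = -5508256/4527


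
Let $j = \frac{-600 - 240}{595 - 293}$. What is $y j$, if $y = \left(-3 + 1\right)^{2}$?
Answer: $- \frac{1680}{151} \approx -11.126$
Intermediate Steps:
$j = - \frac{420}{151}$ ($j = - \frac{840}{302} = \left(-840\right) \frac{1}{302} = - \frac{420}{151} \approx -2.7815$)
$y = 4$ ($y = \left(-2\right)^{2} = 4$)
$y j = 4 \left(- \frac{420}{151}\right) = - \frac{1680}{151}$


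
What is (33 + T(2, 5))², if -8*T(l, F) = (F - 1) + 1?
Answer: 67081/64 ≈ 1048.1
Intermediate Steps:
T(l, F) = -F/8 (T(l, F) = -((F - 1) + 1)/8 = -((-1 + F) + 1)/8 = -F/8)
(33 + T(2, 5))² = (33 - ⅛*5)² = (33 - 5/8)² = (259/8)² = 67081/64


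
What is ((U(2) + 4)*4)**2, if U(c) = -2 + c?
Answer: 256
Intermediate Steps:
((U(2) + 4)*4)**2 = (((-2 + 2) + 4)*4)**2 = ((0 + 4)*4)**2 = (4*4)**2 = 16**2 = 256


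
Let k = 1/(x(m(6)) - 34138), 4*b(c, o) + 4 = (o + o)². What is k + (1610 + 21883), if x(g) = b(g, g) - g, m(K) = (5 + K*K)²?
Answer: 65544083914/2789941 ≈ 23493.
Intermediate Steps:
b(c, o) = -1 + o² (b(c, o) = -1 + (o + o)²/4 = -1 + (2*o)²/4 = -1 + (4*o²)/4 = -1 + o²)
m(K) = (5 + K²)²
x(g) = -1 + g² - g (x(g) = (-1 + g²) - g = -1 + g² - g)
k = 1/2789941 (k = 1/((-1 + ((5 + 6²)²)² - (5 + 6²)²) - 34138) = 1/((-1 + ((5 + 36)²)² - (5 + 36)²) - 34138) = 1/((-1 + (41²)² - 1*41²) - 34138) = 1/((-1 + 1681² - 1*1681) - 34138) = 1/((-1 + 2825761 - 1681) - 34138) = 1/(2824079 - 34138) = 1/2789941 ≈ 3.5843e-7)
k + (1610 + 21883) = 1/2789941 + (1610 + 21883) = 1/2789941 + 23493 = 65544083914/2789941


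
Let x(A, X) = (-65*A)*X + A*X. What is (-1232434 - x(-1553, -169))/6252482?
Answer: 7782407/3126241 ≈ 2.4894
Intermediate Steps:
x(A, X) = -64*A*X (x(A, X) = -65*A*X + A*X = -64*A*X)
(-1232434 - x(-1553, -169))/6252482 = (-1232434 - (-64)*(-1553)*(-169))/6252482 = (-1232434 - 1*(-16797248))*(1/6252482) = (-1232434 + 16797248)*(1/6252482) = 15564814*(1/6252482) = 7782407/3126241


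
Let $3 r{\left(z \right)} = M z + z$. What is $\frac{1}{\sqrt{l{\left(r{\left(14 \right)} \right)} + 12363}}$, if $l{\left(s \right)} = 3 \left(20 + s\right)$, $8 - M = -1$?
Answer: $\frac{\sqrt{12563}}{12563} \approx 0.0089218$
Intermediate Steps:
$M = 9$ ($M = 8 - -1 = 8 + 1 = 9$)
$r{\left(z \right)} = \frac{10 z}{3}$ ($r{\left(z \right)} = \frac{9 z + z}{3} = \frac{10 z}{3}$)
$l{\left(s \right)} = 60 + 3 s$
$\frac{1}{\sqrt{l{\left(r{\left(14 \right)} \right)} + 12363}} = \frac{1}{\sqrt{\left(60 + 3 \cdot \frac{10}{3} \cdot 14\right) + 12363}} = \frac{1}{\sqrt{\left(60 + 3 \cdot \frac{140}{3}\right) + 12363}} = \frac{1}{\sqrt{\left(60 + 140\right) + 12363}} = \frac{1}{\sqrt{200 + 12363}} = \frac{1}{\sqrt{12563}} = \frac{\sqrt{12563}}{12563}$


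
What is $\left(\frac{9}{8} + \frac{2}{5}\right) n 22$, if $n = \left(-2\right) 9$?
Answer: $- \frac{6039}{10} \approx -603.9$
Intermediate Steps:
$n = -18$
$\left(\frac{9}{8} + \frac{2}{5}\right) n 22 = \left(\frac{9}{8} + \frac{2}{5}\right) \left(-18\right) 22 = \frac{61}{40} \left(-18\right) 22 = \left(- \frac{549}{20}\right) 22 = - \frac{6039}{10}$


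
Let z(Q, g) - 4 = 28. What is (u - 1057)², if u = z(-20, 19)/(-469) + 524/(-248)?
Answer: 948570331679161/845530084 ≈ 1.1219e+6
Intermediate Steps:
z(Q, g) = 32 (z(Q, g) = 4 + 28 = 32)
u = -63423/29078 (u = 32/(-469) + 524/(-248) = 32*(-1/469) + 524*(-1/248) = -32/469 - 131/62 = -63423/29078 ≈ -2.1811)
(u - 1057)² = (-63423/29078 - 1057)² = (-30798869/29078)² = 948570331679161/845530084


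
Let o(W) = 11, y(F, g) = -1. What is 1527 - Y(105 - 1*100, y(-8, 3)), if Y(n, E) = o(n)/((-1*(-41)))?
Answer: 62596/41 ≈ 1526.7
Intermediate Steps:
Y(n, E) = 11/41 (Y(n, E) = 11/((-1*(-41))) = 11/41)
1527 - Y(105 - 1*100, y(-8, 3)) = 1527 - 1*11/41 = 1527 - 11/41 = 62596/41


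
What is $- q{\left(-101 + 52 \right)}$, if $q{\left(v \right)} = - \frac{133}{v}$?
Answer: $- \frac{19}{7} \approx -2.7143$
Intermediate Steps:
$- q{\left(-101 + 52 \right)} = - \frac{-133}{-101 + 52} = - \frac{-133}{-49} = - \frac{\left(-133\right) \left(-1\right)}{49} = \left(-1\right) \frac{19}{7} = - \frac{19}{7}$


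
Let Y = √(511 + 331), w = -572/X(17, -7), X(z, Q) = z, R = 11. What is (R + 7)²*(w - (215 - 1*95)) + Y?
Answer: -846288/17 + √842 ≈ -49753.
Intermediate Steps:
w = -572/17 ≈ -33.647
Y = √842 ≈ 29.017
(R + 7)²*(w - (215 - 1*95)) + Y = (11 + 7)²*(-572/17 - (215 - 1*95)) + √842 = 18²*(-572/17 - (215 - 95)) + √842 = 324*(-572/17 - 1*120) + √842 = 324*(-572/17 - 120) + √842 = 324*(-2612/17) + √842 = -846288/17 + √842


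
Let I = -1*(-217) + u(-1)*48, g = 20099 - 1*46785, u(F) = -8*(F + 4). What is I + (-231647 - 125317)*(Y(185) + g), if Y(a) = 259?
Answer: 9433486693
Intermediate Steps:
u(F) = -32 - 8*F (u(F) = -8*(4 + F) = -32 - 8*F)
g = -26686 (g = 20099 - 46785 = -26686)
I = -935 (I = -1*(-217) + (-32 - 8*(-1))*48 = 217 + (-32 + 8)*48 = 217 - 24*48 = 217 - 1152 = -935)
I + (-231647 - 125317)*(Y(185) + g) = -935 + (-231647 - 125317)*(259 - 26686) = -935 - 356964*(-26427) = -935 + 9433487628 = 9433486693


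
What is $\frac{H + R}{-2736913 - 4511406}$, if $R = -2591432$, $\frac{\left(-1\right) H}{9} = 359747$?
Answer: $\frac{5829155}{7248319} \approx 0.80421$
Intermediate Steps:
$H = -3237723$ ($H = \left(-9\right) 359747 = -3237723$)
$\frac{H + R}{-2736913 - 4511406} = \frac{-3237723 - 2591432}{-2736913 - 4511406} = - \frac{5829155}{-7248319} = \left(-5829155\right) \left(- \frac{1}{7248319}\right) = \frac{5829155}{7248319}$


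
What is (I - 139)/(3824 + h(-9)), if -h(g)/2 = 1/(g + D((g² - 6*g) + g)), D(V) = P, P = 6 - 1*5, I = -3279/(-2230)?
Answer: -613382/17056155 ≈ -0.035963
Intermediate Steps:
I = 3279/2230 (I = -3279*(-1/2230) = 3279/2230 ≈ 1.4704)
P = 1 (P = 6 - 5 = 1)
D(V) = 1
h(g) = -2/(1 + g) (h(g) = -2/(g + 1) = -2/(1 + g))
(I - 139)/(3824 + h(-9)) = (3279/2230 - 139)/(3824 - 2/(1 - 9)) = -306691/(2230*(3824 - 2/(-8))) = -306691/(2230*(3824 - 2*(-⅛))) = -306691/(2230*(3824 + ¼)) = -306691/(2230*15297/4) = -306691/2230*4/15297 = -613382/17056155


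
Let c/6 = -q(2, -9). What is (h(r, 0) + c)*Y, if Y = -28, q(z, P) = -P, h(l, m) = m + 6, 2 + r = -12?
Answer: 1344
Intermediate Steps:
r = -14 (r = -2 - 12 = -14)
h(l, m) = 6 + m
c = -54 (c = 6*(-(-1)*(-9)) = 6*(-1*9) = 6*(-9) = -54)
(h(r, 0) + c)*Y = ((6 + 0) - 54)*(-28) = (6 - 54)*(-28) = -48*(-28) = 1344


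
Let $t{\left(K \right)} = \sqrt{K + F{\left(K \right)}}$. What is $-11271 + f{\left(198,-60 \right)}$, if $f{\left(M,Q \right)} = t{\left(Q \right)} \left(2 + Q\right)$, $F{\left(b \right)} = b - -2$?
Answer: $-11271 - 58 i \sqrt{118} \approx -11271.0 - 630.04 i$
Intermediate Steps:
$F{\left(b \right)} = 2 + b$ ($F{\left(b \right)} = b + 2 = 2 + b$)
$t{\left(K \right)} = \sqrt{2 + 2 K}$ ($t{\left(K \right)} = \sqrt{K + \left(2 + K\right)} = \sqrt{2 + 2 K}$)
$f{\left(M,Q \right)} = \sqrt{2 + 2 Q} \left(2 + Q\right)$
$-11271 + f{\left(198,-60 \right)} = -11271 + \sqrt{2 + 2 \left(-60\right)} \left(2 - 60\right) = -11271 + \sqrt{2 - 120} \left(-58\right) = -11271 + \sqrt{-118} \left(-58\right) = -11271 + i \sqrt{118} \left(-58\right) = -11271 - 58 i \sqrt{118}$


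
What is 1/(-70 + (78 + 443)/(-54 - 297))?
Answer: -351/25091 ≈ -0.013989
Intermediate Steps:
1/(-70 + (78 + 443)/(-54 - 297)) = 1/(-70 + 521/(-351)) = 1/(-70 + 521*(-1/351)) = 1/(-70 - 521/351) = 1/(-25091/351) = -351/25091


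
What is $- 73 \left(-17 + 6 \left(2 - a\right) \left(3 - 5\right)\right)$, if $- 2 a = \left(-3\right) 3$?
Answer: $-949$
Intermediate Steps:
$a = \frac{9}{2}$ ($a = - \frac{\left(-3\right) 3}{2} = \left(- \frac{1}{2}\right) \left(-9\right) = \frac{9}{2} \approx 4.5$)
$- 73 \left(-17 + 6 \left(2 - a\right) \left(3 - 5\right)\right) = - 73 \left(-17 + 6 \left(2 - \frac{9}{2}\right) \left(3 - 5\right)\right) = - 73 \left(-17 + 6 \left(2 - \frac{9}{2}\right) \left(-2\right)\right) = - 73 \left(-17 + 6 \left(- \frac{5}{2}\right) \left(-2\right)\right) = - 73 \left(-17 - -30\right) = - 73 \left(-17 + 30\right) = \left(-73\right) 13 = -949$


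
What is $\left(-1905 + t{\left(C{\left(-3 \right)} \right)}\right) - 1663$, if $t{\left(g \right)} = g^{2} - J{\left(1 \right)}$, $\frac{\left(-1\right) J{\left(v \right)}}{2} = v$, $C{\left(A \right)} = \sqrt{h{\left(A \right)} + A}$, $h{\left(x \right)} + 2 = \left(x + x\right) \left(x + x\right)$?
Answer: $-3535$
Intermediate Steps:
$h{\left(x \right)} = -2 + 4 x^{2}$ ($h{\left(x \right)} = -2 + \left(x + x\right) \left(x + x\right) = -2 + 2 x 2 x = -2 + 4 x^{2}$)
$C{\left(A \right)} = \sqrt{-2 + A + 4 A^{2}}$ ($C{\left(A \right)} = \sqrt{\left(-2 + 4 A^{2}\right) + A} = \sqrt{-2 + A + 4 A^{2}}$)
$J{\left(v \right)} = - 2 v$
$t{\left(g \right)} = 2 + g^{2}$ ($t{\left(g \right)} = g^{2} - \left(-2\right) 1 = g^{2} - -2 = g^{2} + 2 = 2 + g^{2}$)
$\left(-1905 + t{\left(C{\left(-3 \right)} \right)}\right) - 1663 = \left(-1905 + \left(2 + \left(\sqrt{-2 - 3 + 4 \left(-3\right)^{2}}\right)^{2}\right)\right) - 1663 = \left(-1905 + \left(2 + \left(\sqrt{-2 - 3 + 4 \cdot 9}\right)^{2}\right)\right) - 1663 = \left(-1905 + \left(2 + \left(\sqrt{-2 - 3 + 36}\right)^{2}\right)\right) - 1663 = \left(-1905 + \left(2 + \left(\sqrt{31}\right)^{2}\right)\right) - 1663 = \left(-1905 + \left(2 + 31\right)\right) - 1663 = \left(-1905 + 33\right) - 1663 = -1872 - 1663 = -3535$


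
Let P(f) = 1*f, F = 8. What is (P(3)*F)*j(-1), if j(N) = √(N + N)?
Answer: 24*I*√2 ≈ 33.941*I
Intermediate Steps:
j(N) = √2*√N (j(N) = √(2*N) = √2*√N)
P(f) = f
(P(3)*F)*j(-1) = (3*8)*(√2*√(-1)) = 24*(√2*I) = 24*(I*√2) = 24*I*√2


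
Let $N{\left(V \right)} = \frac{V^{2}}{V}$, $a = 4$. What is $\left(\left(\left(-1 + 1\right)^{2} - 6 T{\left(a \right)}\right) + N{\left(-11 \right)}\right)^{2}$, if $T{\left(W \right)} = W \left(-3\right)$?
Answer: $3721$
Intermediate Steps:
$T{\left(W \right)} = - 3 W$
$N{\left(V \right)} = V$
$\left(\left(\left(-1 + 1\right)^{2} - 6 T{\left(a \right)}\right) + N{\left(-11 \right)}\right)^{2} = \left(\left(\left(-1 + 1\right)^{2} - 6 \left(\left(-3\right) 4\right)\right) - 11\right)^{2} = \left(\left(0^{2} - -72\right) - 11\right)^{2} = \left(\left(0 + 72\right) - 11\right)^{2} = \left(72 - 11\right)^{2} = 61^{2} = 3721$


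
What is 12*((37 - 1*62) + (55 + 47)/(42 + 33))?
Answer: -7092/25 ≈ -283.68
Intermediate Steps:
12*((37 - 1*62) + (55 + 47)/(42 + 33)) = 12*((37 - 62) + 102/75) = 12*(-25 + 102*(1/75)) = 12*(-25 + 34/25) = 12*(-591/25) = -7092/25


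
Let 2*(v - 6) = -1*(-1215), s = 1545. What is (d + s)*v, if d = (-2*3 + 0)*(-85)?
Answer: 2521485/2 ≈ 1.2607e+6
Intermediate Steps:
v = 1227/2 (v = 6 + (-1*(-1215))/2 = 6 + (½)*1215 = 6 + 1215/2 = 1227/2 ≈ 613.50)
d = 510 (d = (-6 + 0)*(-85) = -6*(-85) = 510)
(d + s)*v = (510 + 1545)*(1227/2) = 2055*(1227/2) = 2521485/2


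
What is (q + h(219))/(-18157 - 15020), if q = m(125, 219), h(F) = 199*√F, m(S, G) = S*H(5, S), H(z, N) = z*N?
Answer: -78125/33177 - 199*√219/33177 ≈ -2.4436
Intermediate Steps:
H(z, N) = N*z
m(S, G) = 5*S² (m(S, G) = S*(S*5) = S*(5*S) = 5*S²)
q = 78125 (q = 5*125² = 5*15625 = 78125)
(q + h(219))/(-18157 - 15020) = (78125 + 199*√219)/(-18157 - 15020) = (78125 + 199*√219)/(-33177) = (78125 + 199*√219)*(-1/33177) = -78125/33177 - 199*√219/33177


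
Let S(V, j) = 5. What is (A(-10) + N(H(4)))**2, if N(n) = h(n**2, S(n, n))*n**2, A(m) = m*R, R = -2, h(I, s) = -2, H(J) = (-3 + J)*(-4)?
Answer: 144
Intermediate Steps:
H(J) = 12 - 4*J
A(m) = -2*m (A(m) = m*(-2) = -2*m)
N(n) = -2*n**2
(A(-10) + N(H(4)))**2 = (-2*(-10) - 2*(12 - 4*4)**2)**2 = (20 - 2*(12 - 16)**2)**2 = (20 - 2*(-4)**2)**2 = (20 - 2*16)**2 = (20 - 32)**2 = (-12)**2 = 144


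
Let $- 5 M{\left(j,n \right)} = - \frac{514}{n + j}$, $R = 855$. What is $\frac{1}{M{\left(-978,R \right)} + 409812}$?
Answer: $\frac{615}{252033866} \approx 2.4401 \cdot 10^{-6}$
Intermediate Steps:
$M{\left(j,n \right)} = \frac{514}{5 \left(j + n\right)}$ ($M{\left(j,n \right)} = - \frac{\left(-514\right) \frac{1}{n + j}}{5} = - \frac{\left(-514\right) \frac{1}{j + n}}{5} = \frac{514}{5 \left(j + n\right)}$)
$\frac{1}{M{\left(-978,R \right)} + 409812} = \frac{1}{\frac{514}{5 \left(-978 + 855\right)} + 409812} = \frac{1}{\frac{514}{5 \left(-123\right)} + 409812} = \frac{1}{\frac{514}{5} \left(- \frac{1}{123}\right) + 409812} = \frac{1}{- \frac{514}{615} + 409812} = \frac{1}{\frac{252033866}{615}} = \frac{615}{252033866}$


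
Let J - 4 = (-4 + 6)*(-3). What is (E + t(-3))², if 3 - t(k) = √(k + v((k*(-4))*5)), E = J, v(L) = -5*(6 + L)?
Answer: (1 - 3*I*√37)² ≈ -332.0 - 36.497*I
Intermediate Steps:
v(L) = -30 - 5*L
J = -2 (J = 4 + (-4 + 6)*(-3) = 4 + 2*(-3) = 4 - 6 = -2)
E = -2
t(k) = 3 - √(-30 + 101*k) (t(k) = 3 - √(k + (-30 - 5*k*(-4)*5)) = 3 - √(k + (-30 - 5*(-4*k)*5)) = 3 - √(k + (-30 - (-100)*k)) = 3 - √(k + (-30 + 100*k)) = 3 - √(-30 + 101*k))
(E + t(-3))² = (-2 + (3 - √(-30 + 101*(-3))))² = (-2 + (3 - √(-30 - 303)))² = (-2 + (3 - √(-333)))² = (-2 + (3 - 3*I*√37))² = (1 - 3*I*√37)²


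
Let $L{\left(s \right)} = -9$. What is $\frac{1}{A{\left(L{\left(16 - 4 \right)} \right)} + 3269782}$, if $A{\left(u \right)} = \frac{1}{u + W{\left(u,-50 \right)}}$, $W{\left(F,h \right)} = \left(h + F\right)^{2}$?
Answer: $\frac{3472}{11352683105} \approx 3.0583 \cdot 10^{-7}$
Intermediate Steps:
$W{\left(F,h \right)} = \left(F + h\right)^{2}$
$A{\left(u \right)} = \frac{1}{u + \left(-50 + u\right)^{2}}$ ($A{\left(u \right)} = \frac{1}{u + \left(u - 50\right)^{2}} = \frac{1}{u + \left(-50 + u\right)^{2}}$)
$\frac{1}{A{\left(L{\left(16 - 4 \right)} \right)} + 3269782} = \frac{1}{\frac{1}{-9 + \left(-50 - 9\right)^{2}} + 3269782} = \frac{1}{\frac{1}{-9 + \left(-59\right)^{2}} + 3269782} = \frac{1}{\frac{1}{-9 + 3481} + 3269782} = \frac{1}{\frac{1}{3472} + 3269782} = \frac{1}{\frac{11352683105}{3472}} = \frac{3472}{11352683105}$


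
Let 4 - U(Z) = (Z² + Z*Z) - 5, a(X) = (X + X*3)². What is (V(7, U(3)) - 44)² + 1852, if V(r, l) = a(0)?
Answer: 3788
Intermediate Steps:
a(X) = 16*X² (a(X) = (X + 3*X)² = (4*X)² = 16*X²)
U(Z) = 9 - 2*Z² (U(Z) = 4 - ((Z² + Z*Z) - 5) = 4 - ((Z² + Z²) - 5) = 4 - (2*Z² - 5) = 4 - (-5 + 2*Z²) = 4 + (5 - 2*Z²) = 9 - 2*Z²)
V(r, l) = 0 (V(r, l) = 16*0² = 16*0 = 0)
(V(7, U(3)) - 44)² + 1852 = (0 - 44)² + 1852 = (-44)² + 1852 = 1936 + 1852 = 3788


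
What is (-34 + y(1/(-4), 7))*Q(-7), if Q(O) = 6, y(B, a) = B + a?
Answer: -327/2 ≈ -163.50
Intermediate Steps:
(-34 + y(1/(-4), 7))*Q(-7) = (-34 + (1/(-4) + 7))*6 = (-34 + (1*(-¼) + 7))*6 = (-34 + (-¼ + 7))*6 = (-34 + 27/4)*6 = -109/4*6 = -327/2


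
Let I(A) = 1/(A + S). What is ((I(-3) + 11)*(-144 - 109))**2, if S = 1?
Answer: 28227969/4 ≈ 7.0570e+6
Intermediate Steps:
I(A) = 1/(1 + A) (I(A) = 1/(A + 1) = 1/(1 + A))
((I(-3) + 11)*(-144 - 109))**2 = ((1/(1 - 3) + 11)*(-144 - 109))**2 = ((1/(-2) + 11)*(-253))**2 = ((-1/2 + 11)*(-253))**2 = ((21/2)*(-253))**2 = (-5313/2)**2 = 28227969/4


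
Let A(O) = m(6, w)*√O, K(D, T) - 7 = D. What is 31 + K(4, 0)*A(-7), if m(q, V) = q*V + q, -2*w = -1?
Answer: 31 + 99*I*√7 ≈ 31.0 + 261.93*I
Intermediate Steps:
w = ½ (w = -½*(-1) = ½ ≈ 0.50000)
m(q, V) = q + V*q (m(q, V) = V*q + q = q + V*q)
K(D, T) = 7 + D
A(O) = 9*√O (A(O) = (6*(1 + ½))*√O = (6*(3/2))*√O = 9*√O)
31 + K(4, 0)*A(-7) = 31 + (7 + 4)*(9*√(-7)) = 31 + 11*(9*(I*√7)) = 31 + 11*(9*I*√7) = 31 + 99*I*√7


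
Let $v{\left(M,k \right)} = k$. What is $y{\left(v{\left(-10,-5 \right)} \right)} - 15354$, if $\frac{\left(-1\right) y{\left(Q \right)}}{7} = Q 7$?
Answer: $-15109$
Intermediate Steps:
$y{\left(Q \right)} = - 49 Q$ ($y{\left(Q \right)} = - 7 Q 7 = - 7 \cdot 7 Q = - 49 Q$)
$y{\left(v{\left(-10,-5 \right)} \right)} - 15354 = \left(-49\right) \left(-5\right) - 15354 = 245 - 15354 = -15109$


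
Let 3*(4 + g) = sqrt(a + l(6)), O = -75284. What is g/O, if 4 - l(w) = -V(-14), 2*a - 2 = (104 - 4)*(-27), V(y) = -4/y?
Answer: 1/18821 - I*sqrt(65891)/1580964 ≈ 5.3132e-5 - 0.00016236*I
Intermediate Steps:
a = -1349 (a = 1 + ((104 - 4)*(-27))/2 = 1 + (100*(-27))/2 = 1 + (1/2)*(-2700) = 1 - 1350 = -1349)
l(w) = 30/7 (l(w) = 4 - (-1)*(-4/(-14)) = 4 - (-1)*(-4*(-1/14)) = 4 - (-1)*2/7 = 4 - 1*(-2/7) = 4 + 2/7 = 30/7)
g = -4 + I*sqrt(65891)/21 (g = -4 + sqrt(-1349 + 30/7)/3 = -4 + sqrt(-9413/7)/3 = -4 + (I*sqrt(65891)/7)/3 = -4 + I*sqrt(65891)/21 ≈ -4.0 + 12.223*I)
g/O = (-4 + I*sqrt(65891)/21)/(-75284) = (-4 + I*sqrt(65891)/21)*(-1/75284) = 1/18821 - I*sqrt(65891)/1580964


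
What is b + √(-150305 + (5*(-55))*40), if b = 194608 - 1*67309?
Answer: 127299 + I*√161305 ≈ 1.273e+5 + 401.63*I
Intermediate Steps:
b = 127299 (b = 194608 - 67309 = 127299)
b + √(-150305 + (5*(-55))*40) = 127299 + √(-150305 + (5*(-55))*40) = 127299 + √(-150305 - 275*40) = 127299 + √(-150305 - 11000) = 127299 + √(-161305) = 127299 + I*√161305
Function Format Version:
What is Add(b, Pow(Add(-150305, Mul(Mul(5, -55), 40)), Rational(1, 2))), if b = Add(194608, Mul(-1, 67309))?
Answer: Add(127299, Mul(I, Pow(161305, Rational(1, 2)))) ≈ Add(1.2730e+5, Mul(401.63, I))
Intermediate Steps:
b = 127299 (b = Add(194608, -67309) = 127299)
Add(b, Pow(Add(-150305, Mul(Mul(5, -55), 40)), Rational(1, 2))) = Add(127299, Pow(Add(-150305, Mul(Mul(5, -55), 40)), Rational(1, 2))) = Add(127299, Pow(Add(-150305, Mul(-275, 40)), Rational(1, 2))) = Add(127299, Pow(Add(-150305, -11000), Rational(1, 2))) = Add(127299, Pow(-161305, Rational(1, 2))) = Add(127299, Mul(I, Pow(161305, Rational(1, 2))))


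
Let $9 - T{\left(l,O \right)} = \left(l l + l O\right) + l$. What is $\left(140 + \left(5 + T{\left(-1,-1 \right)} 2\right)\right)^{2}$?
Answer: $25921$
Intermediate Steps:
$T{\left(l,O \right)} = 9 - l - l^{2} - O l$ ($T{\left(l,O \right)} = 9 - \left(\left(l l + l O\right) + l\right) = 9 - \left(\left(l^{2} + O l\right) + l\right) = 9 - \left(l + l^{2} + O l\right) = 9 - l - l^{2} - O l$)
$\left(140 + \left(5 + T{\left(-1,-1 \right)} 2\right)\right)^{2} = \left(140 + \left(5 + \left(9 - -1 - \left(-1\right)^{2} - \left(-1\right) \left(-1\right)\right) 2\right)\right)^{2} = \left(140 + \left(5 + \left(9 + 1 - 1 - 1\right) 2\right)\right)^{2} = \left(140 + \left(5 + 8 \cdot 2\right)\right)^{2} = \left(140 + \left(5 + 16\right)\right)^{2} = \left(140 + 21\right)^{2} = 161^{2} = 25921$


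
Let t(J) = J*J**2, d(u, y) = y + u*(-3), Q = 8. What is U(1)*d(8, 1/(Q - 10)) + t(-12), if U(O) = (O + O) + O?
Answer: -3603/2 ≈ -1801.5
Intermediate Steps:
d(u, y) = y - 3*u
t(J) = J**3
U(O) = 3*O (U(O) = 2*O + O = 3*O)
U(1)*d(8, 1/(Q - 10)) + t(-12) = (3*1)*(1/(8 - 10) - 3*8) + (-12)**3 = 3*(1/(-2) - 24) - 1728 = 3*(-1/2 - 24) - 1728 = 3*(-49/2) - 1728 = -147/2 - 1728 = -3603/2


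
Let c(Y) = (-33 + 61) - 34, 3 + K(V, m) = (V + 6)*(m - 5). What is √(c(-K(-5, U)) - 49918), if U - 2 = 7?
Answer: 2*I*√12481 ≈ 223.44*I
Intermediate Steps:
U = 9 (U = 2 + 7 = 9)
K(V, m) = -3 + (-5 + m)*(6 + V) (K(V, m) = -3 + (V + 6)*(m - 5) = -3 + (6 + V)*(-5 + m) = -3 + (-5 + m)*(6 + V))
c(Y) = -6 (c(Y) = 28 - 34 = -6)
√(c(-K(-5, U)) - 49918) = √(-6 - 49918) = √(-49924) = 2*I*√12481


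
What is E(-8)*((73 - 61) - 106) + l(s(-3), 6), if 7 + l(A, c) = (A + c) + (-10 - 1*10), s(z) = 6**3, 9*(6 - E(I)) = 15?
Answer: -637/3 ≈ -212.33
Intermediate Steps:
E(I) = 13/3 (E(I) = 6 - 1/9*15 = 6 - 5/3 = 13/3)
s(z) = 216
l(A, c) = -27 + A + c (l(A, c) = -7 + ((A + c) + (-10 - 1*10)) = -7 + ((A + c) + (-10 - 10)) = -7 + ((A + c) - 20) = -7 + (-20 + A + c) = -27 + A + c)
E(-8)*((73 - 61) - 106) + l(s(-3), 6) = 13*((73 - 61) - 106)/3 + (-27 + 216 + 6) = 13*(12 - 106)/3 + 195 = (13/3)*(-94) + 195 = -1222/3 + 195 = -637/3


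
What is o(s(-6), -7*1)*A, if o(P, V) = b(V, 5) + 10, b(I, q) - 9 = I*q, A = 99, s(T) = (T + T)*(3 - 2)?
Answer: -1584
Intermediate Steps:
s(T) = 2*T (s(T) = (2*T)*1 = 2*T)
b(I, q) = 9 + I*q
o(P, V) = 19 + 5*V (o(P, V) = (9 + V*5) + 10 = (9 + 5*V) + 10 = 19 + 5*V)
o(s(-6), -7*1)*A = (19 + 5*(-7*1))*99 = (19 + 5*(-7))*99 = (19 - 35)*99 = -16*99 = -1584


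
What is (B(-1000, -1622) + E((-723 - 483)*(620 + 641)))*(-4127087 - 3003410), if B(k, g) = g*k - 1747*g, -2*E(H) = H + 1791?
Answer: -74372816420771/2 ≈ -3.7186e+13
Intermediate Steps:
E(H) = -1791/2 - H/2 (E(H) = -(H + 1791)/2 = -(1791 + H)/2 = -1791/2 - H/2)
B(k, g) = -1747*g + g*k
(B(-1000, -1622) + E((-723 - 483)*(620 + 641)))*(-4127087 - 3003410) = (-1622*(-1747 - 1000) + (-1791/2 - (-723 - 483)*(620 + 641)/2))*(-4127087 - 3003410) = (-1622*(-2747) + (-1791/2 - (-603)*1261))*(-7130497) = (4455634 + (-1791/2 - ½*(-1520766)))*(-7130497) = (4455634 + (-1791/2 + 760383))*(-7130497) = (4455634 + 1518975/2)*(-7130497) = (10430243/2)*(-7130497) = -74372816420771/2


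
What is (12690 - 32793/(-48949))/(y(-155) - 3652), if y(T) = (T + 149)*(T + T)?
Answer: -88742229/12530944 ≈ -7.0818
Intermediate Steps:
y(T) = 2*T*(149 + T) (y(T) = (149 + T)*(2*T) = 2*T*(149 + T))
(12690 - 32793/(-48949))/(y(-155) - 3652) = (12690 - 32793/(-48949))/(2*(-155)*(149 - 155) - 3652) = (12690 - 32793*(-1/48949))/(2*(-155)*(-6) - 3652) = (12690 + 32793/48949)/(1860 - 3652) = (621195603/48949)/(-1792) = (621195603/48949)*(-1/1792) = -88742229/12530944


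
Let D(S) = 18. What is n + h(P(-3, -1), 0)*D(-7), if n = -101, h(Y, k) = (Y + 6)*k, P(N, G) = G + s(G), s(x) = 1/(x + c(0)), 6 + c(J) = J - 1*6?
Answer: -101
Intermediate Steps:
c(J) = -12 + J (c(J) = -6 + (J - 1*6) = -6 + (J - 6) = -6 + (-6 + J) = -12 + J)
s(x) = 1/(-12 + x) (s(x) = 1/(x + (-12 + 0)) = 1/(x - 12) = 1/(-12 + x))
P(N, G) = G + 1/(-12 + G)
h(Y, k) = k*(6 + Y) (h(Y, k) = (6 + Y)*k = k*(6 + Y))
n + h(P(-3, -1), 0)*D(-7) = -101 + (0*(6 + (1 - (-12 - 1))/(-12 - 1)))*18 = -101 + (0*(6 + (1 - 1*(-13))/(-13)))*18 = -101 + (0*(6 - (1 + 13)/13))*18 = -101 + (0*(6 - 1/13*14))*18 = -101 + (0*(6 - 14/13))*18 = -101 + (0*(64/13))*18 = -101 + 0*18 = -101 + 0 = -101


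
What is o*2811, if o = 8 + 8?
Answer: 44976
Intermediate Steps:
o = 16
o*2811 = 16*2811 = 44976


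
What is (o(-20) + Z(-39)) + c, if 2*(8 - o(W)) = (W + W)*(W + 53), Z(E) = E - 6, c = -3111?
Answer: -2488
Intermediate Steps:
Z(E) = -6 + E
o(W) = 8 - W*(53 + W) (o(W) = 8 - (W + W)*(W + 53)/2 = 8 - 2*W*(53 + W)/2 = 8 - W*(53 + W))
(o(-20) + Z(-39)) + c = ((8 - 1*(-20)**2 - 53*(-20)) + (-6 - 39)) - 3111 = ((8 - 1*400 + 1060) - 45) - 3111 = ((8 - 400 + 1060) - 45) - 3111 = (668 - 45) - 3111 = 623 - 3111 = -2488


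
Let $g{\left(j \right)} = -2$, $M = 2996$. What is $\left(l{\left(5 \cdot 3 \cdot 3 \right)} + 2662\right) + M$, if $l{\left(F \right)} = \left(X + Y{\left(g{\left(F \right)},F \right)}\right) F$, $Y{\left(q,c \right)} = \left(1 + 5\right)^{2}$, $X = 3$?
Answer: $7413$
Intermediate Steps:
$Y{\left(q,c \right)} = 36$ ($Y{\left(q,c \right)} = 6^{2} = 36$)
$l{\left(F \right)} = 39 F$ ($l{\left(F \right)} = \left(3 + 36\right) F = 39 F$)
$\left(l{\left(5 \cdot 3 \cdot 3 \right)} + 2662\right) + M = \left(39 \cdot 5 \cdot 3 \cdot 3 + 2662\right) + 2996 = \left(39 \cdot 15 \cdot 3 + 2662\right) + 2996 = \left(39 \cdot 45 + 2662\right) + 2996 = \left(1755 + 2662\right) + 2996 = 4417 + 2996 = 7413$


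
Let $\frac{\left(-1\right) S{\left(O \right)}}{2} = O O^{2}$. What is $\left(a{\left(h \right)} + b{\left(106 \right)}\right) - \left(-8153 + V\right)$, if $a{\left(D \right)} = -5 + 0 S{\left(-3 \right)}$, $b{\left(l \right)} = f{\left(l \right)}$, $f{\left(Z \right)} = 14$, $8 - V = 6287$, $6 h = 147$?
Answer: $14441$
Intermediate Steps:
$h = \frac{49}{2}$ ($h = \frac{1}{6} \cdot 147 = \frac{49}{2} \approx 24.5$)
$V = -6279$ ($V = 8 - 6287 = -6279$)
$S{\left(O \right)} = - 2 O^{3}$ ($S{\left(O \right)} = - 2 O O^{2} = - 2 O^{3}$)
$b{\left(l \right)} = 14$
$a{\left(D \right)} = -5$ ($a{\left(D \right)} = -5 + 0 \left(- 2 \left(-3\right)^{3}\right) = -5 + 0 \left(\left(-2\right) \left(-27\right)\right) = -5 + 0 \cdot 54 = -5 + 0 = -5$)
$\left(a{\left(h \right)} + b{\left(106 \right)}\right) - \left(-8153 + V\right) = \left(-5 + 14\right) + \left(8153 - -6279\right) = 9 + \left(8153 + 6279\right) = 9 + 14432 = 14441$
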